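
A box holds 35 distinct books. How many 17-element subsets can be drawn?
C(35,17) = 35!/(17!×18!) = 4537567650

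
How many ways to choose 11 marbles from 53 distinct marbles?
C(53,11) = 53!/(11!×42!) = 76223753060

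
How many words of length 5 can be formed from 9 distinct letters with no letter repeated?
P(9,5) = 9!/(9-5)! = 15120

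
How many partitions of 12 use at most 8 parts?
By conjugation, equals partitions of 12 into parts ≤ 8. Let r_j(i) = number of partitions of i into parts ≤ j, for i = 0..12. r_1(i) = 1 for all i; r_j(i) = r_{j-1}(i) + r_j(i-j). Rows j = 2..8: ≤2: 1 1 2 2 3 3 4 4 5 5 6 6 7; ≤3: 1 1 2 3 4 5 7 8 10 12 14 16 19; ≤4: 1 1 2 3 5 6 9 11 15 18 23 27 34; ≤5: 1 1 2 3 5 7 10 13 18 23 30 37 47; ≤6: 1 1 2 3 5 7 11 14 20 26 35 44 58; ≤7: 1 1 2 3 5 7 11 15 21 28 38 49 65; ≤8: 1 1 2 3 5 7 11 15 22 29 40 52 70. r_8(12) = 70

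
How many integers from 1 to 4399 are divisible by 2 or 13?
⌊4399/2⌋ + ⌊4399/13⌋ - ⌊4399/26⌋ = 2199 + 338 - 169 = 2368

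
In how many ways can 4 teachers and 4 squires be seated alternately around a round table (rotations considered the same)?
Fix one of the teachers: (4-1)! ways for the remaining teachers, × 4! ways for the squires = 6 × 24 = 144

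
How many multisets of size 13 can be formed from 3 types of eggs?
C(13+3-1, 3-1) = C(15, 2) = 105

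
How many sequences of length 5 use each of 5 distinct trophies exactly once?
5! = 120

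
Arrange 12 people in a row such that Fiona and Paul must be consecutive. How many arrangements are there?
Treat the 2 as one block: (12-2+1)! × 2! = 39916800 × 2 = 79833600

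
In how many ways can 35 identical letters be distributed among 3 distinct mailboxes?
C(35+3-1, 3-1) = C(37, 2) = 666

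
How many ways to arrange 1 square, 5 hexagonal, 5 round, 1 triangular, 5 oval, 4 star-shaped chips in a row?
21! / (1! × 5! × 5! × 1! × 5! × 4!) = 1231938227520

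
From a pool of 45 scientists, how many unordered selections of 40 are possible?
C(45,40) = 45!/(40!×5!) = 1221759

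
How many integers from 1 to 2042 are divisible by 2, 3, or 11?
⌊2042/2⌋+⌊2042/3⌋+⌊2042/11⌋ - ⌊2042/6⌋-⌊2042/22⌋-⌊2042/33⌋ + ⌊2042/66⌋ = 1021+680+185 - 340-92-61 + 30 = 1423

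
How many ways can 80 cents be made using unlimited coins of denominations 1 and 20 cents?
Coefficient of x^80 in 1/(1-x^1) · 1/(1-x^20). Use j coins of 20 for j = 0..⌊80/20⌋ = 4, the rest in 1s: 4 + 1 = 5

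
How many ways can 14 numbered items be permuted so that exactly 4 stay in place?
Choose the 4 fixed points C(14,4) = 1001, derange the rest: !10 = Σ_{j=0}^{10} (-1)^j·10!/j! = 3628800 - 3628800 + 1814400 - 604800 + 151200 - 30240 + 5040 - 720 + 90 - 10 + 1 = 1334961. Product = 1001 × 1334961 = 1336295961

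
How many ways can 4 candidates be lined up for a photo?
4! = 24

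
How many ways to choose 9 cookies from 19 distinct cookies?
C(19,9) = 19!/(9!×10!) = 92378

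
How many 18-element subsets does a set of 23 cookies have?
C(23,18) = 23!/(18!×5!) = 33649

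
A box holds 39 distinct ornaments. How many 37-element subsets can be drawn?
C(39,37) = 39!/(37!×2!) = 741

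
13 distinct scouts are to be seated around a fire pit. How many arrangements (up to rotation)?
Circular: fix one position, arrange the rest. (13-1)! = 479001600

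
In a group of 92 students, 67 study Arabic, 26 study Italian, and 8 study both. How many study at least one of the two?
|A∪B| = |A| + |B| - |A∩B| = 67 + 26 - 8 = 85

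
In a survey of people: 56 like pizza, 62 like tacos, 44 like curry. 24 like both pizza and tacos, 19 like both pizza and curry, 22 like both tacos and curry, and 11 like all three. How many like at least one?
|A∪B∪C| = 56+62+44-24-19-22+11 = 108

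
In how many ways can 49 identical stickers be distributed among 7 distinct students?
C(49+7-1, 7-1) = C(55, 6) = 28989675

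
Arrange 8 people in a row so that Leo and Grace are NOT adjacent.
Total - adjacent = 8! - (8-1)!×2 = 40320 - 10080 = 30240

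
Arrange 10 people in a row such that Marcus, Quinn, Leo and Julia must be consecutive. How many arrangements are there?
Treat the 4 as one block: (10-4+1)! × 4! = 5040 × 24 = 120960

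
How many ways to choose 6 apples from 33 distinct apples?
C(33,6) = 33!/(6!×27!) = 1107568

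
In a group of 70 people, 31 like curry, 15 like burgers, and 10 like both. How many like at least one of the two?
|A∪B| = |A| + |B| - |A∩B| = 31 + 15 - 10 = 36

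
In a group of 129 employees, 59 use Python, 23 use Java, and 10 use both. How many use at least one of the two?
|A∪B| = |A| + |B| - |A∩B| = 59 + 23 - 10 = 72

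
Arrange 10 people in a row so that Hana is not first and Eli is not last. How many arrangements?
By inclusion-exclusion: 10! - 2×(10-1)! + (10-2)! = 3628800 - 725760 + 40320 = 2943360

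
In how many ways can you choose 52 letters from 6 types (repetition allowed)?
C(52+6-1, 6-1) = C(57, 5) = 4187106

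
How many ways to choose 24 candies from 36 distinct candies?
C(36,24) = 36!/(24!×12!) = 1251677700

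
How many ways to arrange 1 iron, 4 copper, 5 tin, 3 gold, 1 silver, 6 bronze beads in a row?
20! / (1! × 4! × 5! × 3! × 1! × 6!) = 195545750400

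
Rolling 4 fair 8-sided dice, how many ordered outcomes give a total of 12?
Coefficient of x^12 in (x + x² + ... + x^8)^4. By inclusion-exclusion on dice exceeding 8: Σ_j (-1)^j C(4,j)·C(12-1-8j, 3) = C(4,0)·C(11,3) - C(4,1)·C(3,3) = 1·165 - 4·1 = 161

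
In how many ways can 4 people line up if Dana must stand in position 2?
Fix one position: (4-1)! = 6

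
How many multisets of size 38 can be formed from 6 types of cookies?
C(38+6-1, 6-1) = C(43, 5) = 962598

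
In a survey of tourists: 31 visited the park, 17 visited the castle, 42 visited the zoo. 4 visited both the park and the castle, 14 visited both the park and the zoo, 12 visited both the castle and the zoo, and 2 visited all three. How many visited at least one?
|A∪B∪C| = 31+17+42-4-14-12+2 = 62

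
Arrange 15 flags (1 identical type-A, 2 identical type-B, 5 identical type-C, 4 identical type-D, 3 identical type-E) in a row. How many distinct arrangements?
15! / (1! × 2! × 5! × 4! × 3!) = 37837800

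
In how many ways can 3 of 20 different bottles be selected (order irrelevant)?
C(20,3) = 20!/(3!×17!) = 1140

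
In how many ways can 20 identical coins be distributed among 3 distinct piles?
C(20+3-1, 3-1) = C(22, 2) = 231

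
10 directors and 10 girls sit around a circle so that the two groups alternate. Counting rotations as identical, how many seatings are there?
Fix one of the directors: (10-1)! ways for the remaining directors, × 10! ways for the girls = 362880 × 3628800 = 1316818944000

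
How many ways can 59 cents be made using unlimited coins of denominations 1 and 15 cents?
Coefficient of x^59 in 1/(1-x^1) · 1/(1-x^15). Use j coins of 15 for j = 0..⌊59/15⌋ = 3, the rest in 1s: 3 + 1 = 4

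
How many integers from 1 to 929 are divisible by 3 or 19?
⌊929/3⌋ + ⌊929/19⌋ - ⌊929/57⌋ = 309 + 48 - 16 = 341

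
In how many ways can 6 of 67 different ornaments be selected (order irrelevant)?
C(67,6) = 67!/(6!×61!) = 99795696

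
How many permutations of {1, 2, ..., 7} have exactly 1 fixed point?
Choose the 1 fixed point C(7,1) = 7, derange the rest: !6 = Σ_{j=0}^{6} (-1)^j·6!/j! = 720 - 720 + 360 - 120 + 30 - 6 + 1 = 265. Product = 7 × 265 = 1855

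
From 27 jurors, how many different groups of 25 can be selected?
C(27,25) = 27!/(25!×2!) = 351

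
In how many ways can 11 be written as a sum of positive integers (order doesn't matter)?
Pentagonal recurrence p(n) = p(n-1) + p(n-2) - p(n-5) - p(n-7) + p(n-12) + p(n-15) - ... gives p(0..10) = 1, 1, 2, 3, 5, 7, 11, 15, 22, 30, 42. p(11) = p(10) + p(9) - p(6) - p(4) = 42 + 30 - 11 - 5 = 56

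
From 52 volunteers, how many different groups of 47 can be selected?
C(52,47) = 52!/(47!×5!) = 2598960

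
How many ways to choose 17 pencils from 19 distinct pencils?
C(19,17) = 19!/(17!×2!) = 171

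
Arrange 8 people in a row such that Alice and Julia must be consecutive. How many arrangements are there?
Treat the 2 as one block: (8-2+1)! × 2! = 5040 × 2 = 10080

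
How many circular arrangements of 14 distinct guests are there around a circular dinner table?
Circular: fix one position, arrange the rest. (14-1)! = 6227020800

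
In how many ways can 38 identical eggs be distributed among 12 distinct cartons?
C(38+12-1, 12-1) = C(49, 11) = 29135916264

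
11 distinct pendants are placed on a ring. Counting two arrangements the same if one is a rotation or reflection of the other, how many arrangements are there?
(11-1)!/2 = 3628800/2 = 1814400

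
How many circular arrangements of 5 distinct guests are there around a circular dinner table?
Circular: fix one position, arrange the rest. (5-1)! = 24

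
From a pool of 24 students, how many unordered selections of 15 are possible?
C(24,15) = 24!/(15!×9!) = 1307504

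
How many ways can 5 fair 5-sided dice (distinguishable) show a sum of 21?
Coefficient of x^21 in (x + x² + ... + x^5)^5. By inclusion-exclusion on dice exceeding 5: Σ_j (-1)^j C(5,j)·C(21-1-5j, 4) = C(5,0)·C(20,4) - C(5,1)·C(15,4) + C(5,2)·C(10,4) - C(5,3)·C(5,4) = 1·4845 - 5·1365 + 10·210 - 10·5 = 70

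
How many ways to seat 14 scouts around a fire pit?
Circular: fix one position, arrange the rest. (14-1)! = 6227020800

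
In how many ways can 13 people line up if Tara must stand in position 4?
Fix one position: (13-1)! = 479001600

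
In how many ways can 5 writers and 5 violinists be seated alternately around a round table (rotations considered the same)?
Fix one of the writers: (5-1)! ways for the remaining writers, × 5! ways for the violinists = 24 × 120 = 2880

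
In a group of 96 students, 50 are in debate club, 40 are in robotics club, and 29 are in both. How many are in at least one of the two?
|A∪B| = |A| + |B| - |A∩B| = 50 + 40 - 29 = 61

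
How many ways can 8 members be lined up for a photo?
8! = 40320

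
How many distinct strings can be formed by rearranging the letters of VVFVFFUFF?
9! / (3! × 1! × 5!) = 504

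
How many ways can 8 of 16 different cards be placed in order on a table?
P(16,8) = 16!/(16-8)! = 518918400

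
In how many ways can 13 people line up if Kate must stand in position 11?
Fix one position: (13-1)! = 479001600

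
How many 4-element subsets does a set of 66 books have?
C(66,4) = 66!/(4!×62!) = 720720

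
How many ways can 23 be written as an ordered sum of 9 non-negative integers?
C(23+9-1, 9-1) = C(31, 8) = 7888725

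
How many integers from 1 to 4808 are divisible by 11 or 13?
⌊4808/11⌋ + ⌊4808/13⌋ - ⌊4808/143⌋ = 437 + 369 - 33 = 773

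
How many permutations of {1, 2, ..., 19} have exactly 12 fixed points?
Choose the 12 fixed points C(19,12) = 50388, derange the rest: !7 = Σ_{j=0}^{7} (-1)^j·7!/j! = 5040 - 5040 + 2520 - 840 + 210 - 42 + 7 - 1 = 1854. Product = 50388 × 1854 = 93419352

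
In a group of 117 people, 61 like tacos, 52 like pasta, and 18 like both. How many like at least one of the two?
|A∪B| = |A| + |B| - |A∩B| = 61 + 52 - 18 = 95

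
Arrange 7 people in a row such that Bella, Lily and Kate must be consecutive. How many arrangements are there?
Treat the 3 as one block: (7-3+1)! × 3! = 120 × 6 = 720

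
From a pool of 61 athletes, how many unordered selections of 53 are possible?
C(61,53) = 61!/(53!×8!) = 2944827765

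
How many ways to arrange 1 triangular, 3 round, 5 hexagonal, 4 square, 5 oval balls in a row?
18! / (1! × 3! × 5! × 4! × 5!) = 3087564480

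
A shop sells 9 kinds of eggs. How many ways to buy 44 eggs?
C(44+9-1, 9-1) = C(52, 8) = 752538150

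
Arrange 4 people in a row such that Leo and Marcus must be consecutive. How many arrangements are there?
Treat the 2 as one block: (4-2+1)! × 2! = 6 × 2 = 12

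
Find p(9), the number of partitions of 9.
Pentagonal recurrence p(n) = p(n-1) + p(n-2) - p(n-5) - p(n-7) + p(n-12) + p(n-15) - ... gives p(0..8) = 1, 1, 2, 3, 5, 7, 11, 15, 22. p(9) = p(8) + p(7) - p(4) - p(2) = 22 + 15 - 5 - 2 = 30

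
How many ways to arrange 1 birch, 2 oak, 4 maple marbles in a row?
7! / (1! × 2! × 4!) = 105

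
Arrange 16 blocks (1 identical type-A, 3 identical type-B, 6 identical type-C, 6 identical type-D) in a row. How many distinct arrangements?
16! / (1! × 3! × 6! × 6!) = 6726720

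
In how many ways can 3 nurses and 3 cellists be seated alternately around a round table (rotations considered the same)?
Fix one of the nurses: (3-1)! ways for the remaining nurses, × 3! ways for the cellists = 2 × 6 = 12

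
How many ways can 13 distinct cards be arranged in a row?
13! = 6227020800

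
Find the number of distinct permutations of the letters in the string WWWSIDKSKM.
10! / (3! × 1! × 1! × 2! × 2! × 1!) = 151200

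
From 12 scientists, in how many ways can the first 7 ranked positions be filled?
P(12,7) = 12!/(12-7)! = 3991680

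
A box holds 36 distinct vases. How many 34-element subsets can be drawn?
C(36,34) = 36!/(34!×2!) = 630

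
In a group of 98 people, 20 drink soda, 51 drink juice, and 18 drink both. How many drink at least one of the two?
|A∪B| = |A| + |B| - |A∩B| = 20 + 51 - 18 = 53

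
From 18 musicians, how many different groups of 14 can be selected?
C(18,14) = 18!/(14!×4!) = 3060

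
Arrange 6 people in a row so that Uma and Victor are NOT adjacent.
Total - adjacent = 6! - (6-1)!×2 = 720 - 240 = 480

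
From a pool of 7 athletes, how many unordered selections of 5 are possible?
C(7,5) = 7!/(5!×2!) = 21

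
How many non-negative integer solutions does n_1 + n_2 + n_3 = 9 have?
C(9+3-1, 3-1) = C(11, 2) = 55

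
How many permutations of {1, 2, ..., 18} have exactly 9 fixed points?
Choose the 9 fixed points C(18,9) = 48620, derange the rest: !9 = Σ_{j=0}^{9} (-1)^j·9!/j! = 362880 - 362880 + 181440 - 60480 + 15120 - 3024 + 504 - 72 + 9 - 1 = 133496. Product = 48620 × 133496 = 6490575520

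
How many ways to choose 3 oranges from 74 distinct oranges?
C(74,3) = 74!/(3!×71!) = 64824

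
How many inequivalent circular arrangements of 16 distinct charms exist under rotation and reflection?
(16-1)!/2 = 1307674368000/2 = 653837184000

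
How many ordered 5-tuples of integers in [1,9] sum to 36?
Coefficient of x^36 in (x + x² + ... + x^9)^5. By inclusion-exclusion on dice exceeding 9: Σ_j (-1)^j C(5,j)·C(36-1-9j, 4) = C(5,0)·C(35,4) - C(5,1)·C(26,4) + C(5,2)·C(17,4) - C(5,3)·C(8,4) = 1·52360 - 5·14950 + 10·2380 - 10·70 = 710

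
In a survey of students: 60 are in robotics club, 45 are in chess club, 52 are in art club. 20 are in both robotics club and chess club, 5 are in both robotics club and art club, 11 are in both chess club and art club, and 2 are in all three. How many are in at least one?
|A∪B∪C| = 60+45+52-20-5-11+2 = 123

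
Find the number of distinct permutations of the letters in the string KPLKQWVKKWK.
11! / (5! × 1! × 1! × 1! × 1! × 2!) = 166320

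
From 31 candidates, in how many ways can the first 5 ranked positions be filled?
P(31,5) = 31!/(31-5)! = 20389320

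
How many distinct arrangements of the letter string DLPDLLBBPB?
10! / (3! × 3! × 2! × 2!) = 25200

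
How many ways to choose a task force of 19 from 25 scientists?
C(25,19) = 25!/(19!×6!) = 177100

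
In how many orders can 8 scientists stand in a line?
8! = 40320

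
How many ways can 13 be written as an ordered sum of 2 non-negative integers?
C(13+2-1, 2-1) = C(14, 1) = 14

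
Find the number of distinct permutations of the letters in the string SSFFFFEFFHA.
11! / (1! × 2! × 1! × 1! × 6!) = 27720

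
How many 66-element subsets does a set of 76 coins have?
C(76,66) = 76!/(66!×10!) = 954526728530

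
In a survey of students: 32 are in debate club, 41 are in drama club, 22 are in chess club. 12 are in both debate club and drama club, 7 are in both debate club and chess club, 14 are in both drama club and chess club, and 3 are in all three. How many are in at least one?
|A∪B∪C| = 32+41+22-12-7-14+3 = 65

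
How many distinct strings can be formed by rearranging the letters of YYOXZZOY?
8! / (2! × 1! × 3! × 2!) = 1680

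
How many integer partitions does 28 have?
Pentagonal recurrence p(n) = p(n-1) + p(n-2) - p(n-5) - p(n-7) + p(n-12) + p(n-15) - ... gives p(0..27) = 1, 1, 2, 3, 5, 7, 11, 15, 22, 30, 42, 56, 77, 101, 135, 176, 231, 297, 385, 490, 627, 792, 1002, 1255, 1575, 1958, 2436, 3010. p(28) = p(27) + p(26) - p(23) - p(21) + p(16) + p(13) - p(6) - p(2) = 3010 + 2436 - 1255 - 792 + 231 + 101 - 11 - 2 = 3718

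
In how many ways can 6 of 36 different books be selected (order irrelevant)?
C(36,6) = 36!/(6!×30!) = 1947792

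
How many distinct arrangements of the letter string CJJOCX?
6! / (2! × 2! × 1! × 1!) = 180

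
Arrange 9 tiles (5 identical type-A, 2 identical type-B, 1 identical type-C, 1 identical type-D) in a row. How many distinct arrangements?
9! / (5! × 2! × 1! × 1!) = 1512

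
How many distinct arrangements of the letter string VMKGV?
5! / (2! × 1! × 1! × 1!) = 60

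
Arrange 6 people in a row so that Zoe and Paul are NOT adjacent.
Total - adjacent = 6! - (6-1)!×2 = 720 - 240 = 480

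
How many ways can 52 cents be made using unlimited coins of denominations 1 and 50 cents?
Coefficient of x^52 in 1/(1-x^1) · 1/(1-x^50). Use j coins of 50 for j = 0..⌊52/50⌋ = 1, the rest in 1s: 1 + 1 = 2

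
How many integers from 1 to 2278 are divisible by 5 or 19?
⌊2278/5⌋ + ⌊2278/19⌋ - ⌊2278/95⌋ = 455 + 119 - 23 = 551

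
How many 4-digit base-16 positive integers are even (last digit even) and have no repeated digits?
Last∈{0,2,4,6,8,10,12,14}. Last=0: 2730. Last nonzero: 7×14×P(14,2) = 17836. Total = 20566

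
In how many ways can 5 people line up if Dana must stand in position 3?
Fix one position: (5-1)! = 24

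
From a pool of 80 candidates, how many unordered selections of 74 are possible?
C(80,74) = 80!/(74!×6!) = 300500200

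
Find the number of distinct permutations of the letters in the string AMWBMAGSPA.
10! / (3! × 1! × 1! × 2! × 1! × 1! × 1!) = 302400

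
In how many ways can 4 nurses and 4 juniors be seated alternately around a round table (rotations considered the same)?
Fix one of the nurses: (4-1)! ways for the remaining nurses, × 4! ways for the juniors = 6 × 24 = 144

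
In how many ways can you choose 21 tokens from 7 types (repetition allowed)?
C(21+7-1, 7-1) = C(27, 6) = 296010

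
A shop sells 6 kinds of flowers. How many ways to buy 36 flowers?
C(36+6-1, 6-1) = C(41, 5) = 749398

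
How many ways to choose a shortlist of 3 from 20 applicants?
C(20,3) = 20!/(3!×17!) = 1140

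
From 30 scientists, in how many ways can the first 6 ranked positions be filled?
P(30,6) = 30!/(30-6)! = 427518000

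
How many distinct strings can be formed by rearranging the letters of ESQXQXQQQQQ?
11! / (2! × 1! × 7! × 1!) = 3960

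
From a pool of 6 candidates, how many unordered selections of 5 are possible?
C(6,5) = 6!/(5!×1!) = 6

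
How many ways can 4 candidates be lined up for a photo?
4! = 24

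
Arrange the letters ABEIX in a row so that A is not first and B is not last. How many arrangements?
By inclusion-exclusion: 5! - 2×(5-1)! + (5-2)! = 120 - 48 + 6 = 78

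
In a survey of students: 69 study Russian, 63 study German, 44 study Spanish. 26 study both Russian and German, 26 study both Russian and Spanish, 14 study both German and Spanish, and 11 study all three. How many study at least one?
|A∪B∪C| = 69+63+44-26-26-14+11 = 121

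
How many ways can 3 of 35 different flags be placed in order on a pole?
P(35,3) = 35!/(35-3)! = 39270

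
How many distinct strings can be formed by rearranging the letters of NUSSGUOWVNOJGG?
14! / (1! × 2! × 2! × 1! × 2! × 1! × 3! × 2!) = 908107200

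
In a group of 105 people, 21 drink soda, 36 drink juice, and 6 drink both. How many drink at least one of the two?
|A∪B| = |A| + |B| - |A∩B| = 21 + 36 - 6 = 51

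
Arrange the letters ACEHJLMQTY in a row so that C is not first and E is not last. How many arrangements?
By inclusion-exclusion: 10! - 2×(10-1)! + (10-2)! = 3628800 - 725760 + 40320 = 2943360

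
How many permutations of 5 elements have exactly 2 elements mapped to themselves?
Choose the 2 fixed points C(5,2) = 10, derange the rest: !3 = Σ_{j=0}^{3} (-1)^j·3!/j! = 6 - 6 + 3 - 1 = 2. Product = 10 × 2 = 20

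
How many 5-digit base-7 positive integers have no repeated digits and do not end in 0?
Last digit: 6 nonzero choices. First digit: 5 (nonzero, ≠last). Middle 3: P(5,3) = 60. Total = 1800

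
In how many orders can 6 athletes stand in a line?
6! = 720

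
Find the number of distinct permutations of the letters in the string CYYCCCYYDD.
10! / (4! × 4! × 2!) = 3150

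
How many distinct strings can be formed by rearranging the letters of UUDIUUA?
7! / (1! × 1! × 4! × 1!) = 210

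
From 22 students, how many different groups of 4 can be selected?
C(22,4) = 22!/(4!×18!) = 7315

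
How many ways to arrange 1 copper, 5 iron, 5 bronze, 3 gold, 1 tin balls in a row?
15! / (1! × 5! × 5! × 3! × 1!) = 15135120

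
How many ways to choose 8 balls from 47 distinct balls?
C(47,8) = 47!/(8!×39!) = 314457495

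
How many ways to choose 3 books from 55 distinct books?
C(55,3) = 55!/(3!×52!) = 26235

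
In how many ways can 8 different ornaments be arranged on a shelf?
8! = 40320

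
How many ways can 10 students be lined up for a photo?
10! = 3628800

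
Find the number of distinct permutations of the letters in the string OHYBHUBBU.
9! / (1! × 2! × 2! × 1! × 3!) = 15120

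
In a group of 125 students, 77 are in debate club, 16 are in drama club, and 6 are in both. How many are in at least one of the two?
|A∪B| = |A| + |B| - |A∩B| = 77 + 16 - 6 = 87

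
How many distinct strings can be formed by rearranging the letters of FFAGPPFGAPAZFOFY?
16! / (5! × 1! × 1! × 3! × 1! × 2! × 3!) = 2421619200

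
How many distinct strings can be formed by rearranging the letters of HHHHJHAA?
8! / (2! × 1! × 5!) = 168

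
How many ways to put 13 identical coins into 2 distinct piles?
C(13+2-1, 2-1) = C(14, 1) = 14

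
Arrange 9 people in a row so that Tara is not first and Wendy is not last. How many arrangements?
By inclusion-exclusion: 9! - 2×(9-1)! + (9-2)! = 362880 - 80640 + 5040 = 287280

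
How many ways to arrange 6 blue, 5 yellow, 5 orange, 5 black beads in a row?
21! / (6! × 5! × 5! × 5!) = 41064607584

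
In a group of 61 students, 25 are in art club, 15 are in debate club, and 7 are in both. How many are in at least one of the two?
|A∪B| = |A| + |B| - |A∩B| = 25 + 15 - 7 = 33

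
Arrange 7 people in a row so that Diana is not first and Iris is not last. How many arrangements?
By inclusion-exclusion: 7! - 2×(7-1)! + (7-2)! = 5040 - 1440 + 120 = 3720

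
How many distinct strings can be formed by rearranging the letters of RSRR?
4! / (1! × 3!) = 4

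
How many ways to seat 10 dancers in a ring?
Circular: fix one position, arrange the rest. (10-1)! = 362880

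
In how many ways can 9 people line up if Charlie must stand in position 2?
Fix one position: (9-1)! = 40320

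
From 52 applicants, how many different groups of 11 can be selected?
C(52,11) = 52!/(11!×41!) = 60403728840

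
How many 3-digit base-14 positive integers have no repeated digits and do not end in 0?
Last digit: 13 nonzero choices. First digit: 12 (nonzero, ≠last). Middle 1: P(12,1) = 12. Total = 1872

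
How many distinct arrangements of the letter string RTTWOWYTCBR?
11! / (1! × 1! × 1! × 2! × 3! × 1! × 2!) = 1663200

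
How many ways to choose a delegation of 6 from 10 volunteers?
C(10,6) = 10!/(6!×4!) = 210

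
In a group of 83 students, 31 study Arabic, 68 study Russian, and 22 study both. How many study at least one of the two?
|A∪B| = |A| + |B| - |A∩B| = 31 + 68 - 22 = 77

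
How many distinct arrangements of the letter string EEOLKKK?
7! / (1! × 1! × 2! × 3!) = 420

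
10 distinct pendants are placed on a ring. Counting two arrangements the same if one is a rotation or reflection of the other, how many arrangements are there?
(10-1)!/2 = 362880/2 = 181440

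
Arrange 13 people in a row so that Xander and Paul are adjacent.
Treat as block: (13-1)! × 2! = 479001600 × 2 = 958003200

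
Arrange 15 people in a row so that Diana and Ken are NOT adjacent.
Total - adjacent = 15! - (15-1)!×2 = 1307674368000 - 174356582400 = 1133317785600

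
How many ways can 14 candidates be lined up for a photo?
14! = 87178291200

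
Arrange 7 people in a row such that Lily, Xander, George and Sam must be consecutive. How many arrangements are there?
Treat the 4 as one block: (7-4+1)! × 4! = 24 × 24 = 576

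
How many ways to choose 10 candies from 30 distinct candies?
C(30,10) = 30!/(10!×20!) = 30045015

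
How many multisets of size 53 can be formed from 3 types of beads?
C(53+3-1, 3-1) = C(55, 2) = 1485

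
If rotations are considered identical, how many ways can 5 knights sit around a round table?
Circular: fix one position, arrange the rest. (5-1)! = 24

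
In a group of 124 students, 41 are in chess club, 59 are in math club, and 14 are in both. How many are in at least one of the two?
|A∪B| = |A| + |B| - |A∩B| = 41 + 59 - 14 = 86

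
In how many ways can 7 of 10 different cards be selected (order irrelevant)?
C(10,7) = 10!/(7!×3!) = 120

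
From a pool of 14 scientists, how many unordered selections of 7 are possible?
C(14,7) = 14!/(7!×7!) = 3432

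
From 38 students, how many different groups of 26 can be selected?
C(38,26) = 38!/(26!×12!) = 2707475148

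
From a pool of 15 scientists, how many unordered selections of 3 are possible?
C(15,3) = 15!/(3!×12!) = 455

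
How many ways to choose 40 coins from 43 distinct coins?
C(43,40) = 43!/(40!×3!) = 12341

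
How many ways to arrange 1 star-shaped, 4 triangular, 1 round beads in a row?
6! / (1! × 4! × 1!) = 30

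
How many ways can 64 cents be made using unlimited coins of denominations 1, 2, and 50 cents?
Coefficient of x^64 in 1/(1-x^1) · 1/(1-x^2) · 1/(1-x^50). Case on j = number of 50-cent coins (j = 0..1); remainder r = 64 - 50j is made from {1,2} in ⌊r/2⌋+1 ways. r = 64, 14 → 33 + 8 = 41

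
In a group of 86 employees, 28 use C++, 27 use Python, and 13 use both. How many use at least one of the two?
|A∪B| = |A| + |B| - |A∩B| = 28 + 27 - 13 = 42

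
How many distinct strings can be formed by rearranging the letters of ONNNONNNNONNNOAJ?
16! / (10! × 1! × 4! × 1!) = 240240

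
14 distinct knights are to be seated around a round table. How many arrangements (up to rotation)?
Circular: fix one position, arrange the rest. (14-1)! = 6227020800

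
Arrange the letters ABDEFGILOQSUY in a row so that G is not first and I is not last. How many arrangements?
By inclusion-exclusion: 13! - 2×(13-1)! + (13-2)! = 6227020800 - 958003200 + 39916800 = 5308934400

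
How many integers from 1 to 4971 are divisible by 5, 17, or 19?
⌊4971/5⌋+⌊4971/17⌋+⌊4971/19⌋ - ⌊4971/85⌋-⌊4971/95⌋-⌊4971/323⌋ + ⌊4971/1615⌋ = 994+292+261 - 58-52-15 + 3 = 1425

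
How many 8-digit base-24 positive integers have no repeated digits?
First digit: 23 choices (nonzero). Then descending: 23 × 23 × 22 × 21 × 20 × 19 × 18 × 17 = 28418599440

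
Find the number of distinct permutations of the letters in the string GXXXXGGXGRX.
11! / (1! × 6! × 4!) = 2310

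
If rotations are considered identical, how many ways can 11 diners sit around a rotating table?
Circular: fix one position, arrange the rest. (11-1)! = 3628800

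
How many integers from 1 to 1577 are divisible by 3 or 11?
⌊1577/3⌋ + ⌊1577/11⌋ - ⌊1577/33⌋ = 525 + 143 - 47 = 621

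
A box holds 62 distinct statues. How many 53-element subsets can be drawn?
C(62,53) = 62!/(53!×9!) = 20286591270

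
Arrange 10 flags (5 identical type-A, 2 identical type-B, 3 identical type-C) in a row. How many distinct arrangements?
10! / (5! × 2! × 3!) = 2520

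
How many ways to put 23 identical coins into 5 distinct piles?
C(23+5-1, 5-1) = C(27, 4) = 17550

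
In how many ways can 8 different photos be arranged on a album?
8! = 40320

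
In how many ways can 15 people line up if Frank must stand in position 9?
Fix one position: (15-1)! = 87178291200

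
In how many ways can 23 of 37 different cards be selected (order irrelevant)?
C(37,23) = 37!/(23!×14!) = 6107086800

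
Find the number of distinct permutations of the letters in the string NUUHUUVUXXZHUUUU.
16! / (2! × 2! × 1! × 9! × 1! × 1!) = 14414400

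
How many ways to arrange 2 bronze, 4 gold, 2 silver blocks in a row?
8! / (2! × 4! × 2!) = 420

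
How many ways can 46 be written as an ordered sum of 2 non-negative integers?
C(46+2-1, 2-1) = C(47, 1) = 47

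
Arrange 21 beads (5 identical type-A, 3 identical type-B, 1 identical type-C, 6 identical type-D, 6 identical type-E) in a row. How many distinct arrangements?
21! / (5! × 3! × 1! × 6! × 6!) = 136882025280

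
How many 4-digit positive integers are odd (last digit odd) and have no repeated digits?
Last∈{1,3,5,7,9}. Last=0: 0. Last nonzero: 5×8×P(8,2) = 2240. Total = 2240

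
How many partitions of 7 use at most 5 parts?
By conjugation, equals partitions of 7 into parts ≤ 5. Let r_j(i) = number of partitions of i into parts ≤ j, for i = 0..7. r_1(i) = 1 for all i; r_j(i) = r_{j-1}(i) + r_j(i-j). Rows j = 2..5: ≤2: 1 1 2 2 3 3 4 4; ≤3: 1 1 2 3 4 5 7 8; ≤4: 1 1 2 3 5 6 9 11; ≤5: 1 1 2 3 5 7 10 13. r_5(7) = 13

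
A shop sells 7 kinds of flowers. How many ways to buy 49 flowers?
C(49+7-1, 7-1) = C(55, 6) = 28989675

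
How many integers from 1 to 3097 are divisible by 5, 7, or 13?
⌊3097/5⌋+⌊3097/7⌋+⌊3097/13⌋ - ⌊3097/35⌋-⌊3097/65⌋-⌊3097/91⌋ + ⌊3097/455⌋ = 619+442+238 - 88-47-34 + 6 = 1136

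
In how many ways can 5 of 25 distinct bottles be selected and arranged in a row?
P(25,5) = 25!/(25-5)! = 6375600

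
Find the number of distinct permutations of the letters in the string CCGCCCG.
7! / (2! × 5!) = 21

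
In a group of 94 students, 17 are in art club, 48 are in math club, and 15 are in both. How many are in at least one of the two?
|A∪B| = |A| + |B| - |A∩B| = 17 + 48 - 15 = 50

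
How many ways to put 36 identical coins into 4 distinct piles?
C(36+4-1, 4-1) = C(39, 3) = 9139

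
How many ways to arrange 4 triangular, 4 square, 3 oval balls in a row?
11! / (4! × 4! × 3!) = 11550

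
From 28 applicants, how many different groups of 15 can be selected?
C(28,15) = 28!/(15!×13!) = 37442160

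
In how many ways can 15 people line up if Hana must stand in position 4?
Fix one position: (15-1)! = 87178291200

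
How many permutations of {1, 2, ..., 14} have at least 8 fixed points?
Exactly j fixed points: C(14,j)·!(14-j); sum over j ≥ 8 (derangement numbers via !m = (m-1)·(!(m-1) + !(m-2)): !0..!6 = 1, 0, 1, 2, 9, 44, 265). Σ_{j=8}^{14} C(14,j)·!(14-j) = C(14,8)·!6 + C(14,9)·!5 + C(14,10)·!4 + C(14,11)·!3 + C(14,12)·!2 + C(14,13)·!1 + C(14,14)·!0 = 3003·265 + 2002·44 + 1001·9 + 364·2 + 91·1 + 14·0 + 1·1 = 893712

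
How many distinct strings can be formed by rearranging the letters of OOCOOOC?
7! / (2! × 5!) = 21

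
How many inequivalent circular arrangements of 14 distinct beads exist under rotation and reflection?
(14-1)!/2 = 6227020800/2 = 3113510400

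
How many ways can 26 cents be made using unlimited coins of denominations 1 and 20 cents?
Coefficient of x^26 in 1/(1-x^1) · 1/(1-x^20). Use j coins of 20 for j = 0..⌊26/20⌋ = 1, the rest in 1s: 1 + 1 = 2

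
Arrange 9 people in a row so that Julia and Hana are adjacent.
Treat as block: (9-1)! × 2! = 40320 × 2 = 80640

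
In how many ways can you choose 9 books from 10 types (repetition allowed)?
C(9+10-1, 10-1) = C(18, 9) = 48620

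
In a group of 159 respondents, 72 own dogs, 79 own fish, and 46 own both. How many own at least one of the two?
|A∪B| = |A| + |B| - |A∩B| = 72 + 79 - 46 = 105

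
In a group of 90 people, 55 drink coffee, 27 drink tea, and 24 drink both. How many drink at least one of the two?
|A∪B| = |A| + |B| - |A∩B| = 55 + 27 - 24 = 58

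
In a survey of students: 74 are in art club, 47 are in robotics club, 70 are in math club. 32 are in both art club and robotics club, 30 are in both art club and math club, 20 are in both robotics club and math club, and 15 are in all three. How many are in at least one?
|A∪B∪C| = 74+47+70-32-30-20+15 = 124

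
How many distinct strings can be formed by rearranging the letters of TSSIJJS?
7! / (1! × 3! × 1! × 2!) = 420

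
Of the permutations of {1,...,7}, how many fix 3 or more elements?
Exactly j fixed points: C(7,j)·!(7-j); sum over j ≥ 3 (derangement numbers via !m = (m-1)·(!(m-1) + !(m-2)): !0..!4 = 1, 0, 1, 2, 9). Σ_{j=3}^{7} C(7,j)·!(7-j) = C(7,3)·!4 + C(7,4)·!3 + C(7,5)·!2 + C(7,6)·!1 + C(7,7)·!0 = 35·9 + 35·2 + 21·1 + 7·0 + 1·1 = 407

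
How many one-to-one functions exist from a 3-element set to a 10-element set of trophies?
P(10,3) = 10!/(10-3)! = 720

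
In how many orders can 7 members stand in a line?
7! = 5040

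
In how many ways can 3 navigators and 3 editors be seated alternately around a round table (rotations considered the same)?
Fix one of the navigators: (3-1)! ways for the remaining navigators, × 3! ways for the editors = 2 × 6 = 12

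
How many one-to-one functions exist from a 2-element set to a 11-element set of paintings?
P(11,2) = 11!/(11-2)! = 110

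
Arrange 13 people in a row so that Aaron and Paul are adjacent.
Treat as block: (13-1)! × 2! = 479001600 × 2 = 958003200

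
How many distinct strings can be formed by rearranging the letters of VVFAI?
5! / (1! × 1! × 1! × 2!) = 60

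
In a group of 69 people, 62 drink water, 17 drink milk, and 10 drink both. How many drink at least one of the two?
|A∪B| = |A| + |B| - |A∩B| = 62 + 17 - 10 = 69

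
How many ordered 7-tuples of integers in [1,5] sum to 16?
Coefficient of x^16 in (x + x² + ... + x^5)^7. By inclusion-exclusion on dice exceeding 5: Σ_j (-1)^j C(7,j)·C(16-1-5j, 6) = C(7,0)·C(15,6) - C(7,1)·C(10,6) = 1·5005 - 7·210 = 3535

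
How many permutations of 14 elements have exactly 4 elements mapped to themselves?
Choose the 4 fixed points C(14,4) = 1001, derange the rest: !10 = Σ_{j=0}^{10} (-1)^j·10!/j! = 3628800 - 3628800 + 1814400 - 604800 + 151200 - 30240 + 5040 - 720 + 90 - 10 + 1 = 1334961. Product = 1001 × 1334961 = 1336295961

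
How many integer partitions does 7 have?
Pentagonal recurrence p(n) = p(n-1) + p(n-2) - p(n-5) - p(n-7) + p(n-12) + p(n-15) - ... gives p(0..6) = 1, 1, 2, 3, 5, 7, 11. p(7) = p(6) + p(5) - p(2) - p(0) = 11 + 7 - 2 - 1 = 15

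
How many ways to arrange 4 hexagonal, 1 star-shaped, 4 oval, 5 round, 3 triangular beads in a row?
17! / (4! × 1! × 4! × 5! × 3!) = 857656800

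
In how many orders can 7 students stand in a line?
7! = 5040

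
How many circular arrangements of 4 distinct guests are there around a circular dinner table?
Circular: fix one position, arrange the rest. (4-1)! = 6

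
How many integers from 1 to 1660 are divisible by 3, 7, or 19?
⌊1660/3⌋+⌊1660/7⌋+⌊1660/19⌋ - ⌊1660/21⌋-⌊1660/57⌋-⌊1660/133⌋ + ⌊1660/399⌋ = 553+237+87 - 79-29-12 + 4 = 761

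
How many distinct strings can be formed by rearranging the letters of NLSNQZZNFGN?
11! / (1! × 4! × 1! × 1! × 1! × 1! × 2!) = 831600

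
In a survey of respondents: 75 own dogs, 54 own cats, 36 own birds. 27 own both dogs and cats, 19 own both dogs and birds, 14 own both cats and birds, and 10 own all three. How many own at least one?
|A∪B∪C| = 75+54+36-27-19-14+10 = 115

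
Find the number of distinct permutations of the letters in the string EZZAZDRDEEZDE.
13! / (1! × 1! × 4! × 3! × 4!) = 1801800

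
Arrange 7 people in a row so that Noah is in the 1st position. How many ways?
Fix one position: (7-1)! = 720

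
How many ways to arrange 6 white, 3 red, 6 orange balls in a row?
15! / (6! × 3! × 6!) = 420420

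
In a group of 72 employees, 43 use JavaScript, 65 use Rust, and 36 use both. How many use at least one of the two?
|A∪B| = |A| + |B| - |A∩B| = 43 + 65 - 36 = 72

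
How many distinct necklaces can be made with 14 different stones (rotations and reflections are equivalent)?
(14-1)!/2 = 6227020800/2 = 3113510400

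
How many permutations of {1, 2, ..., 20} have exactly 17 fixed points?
Choose the 17 fixed points C(20,17) = 1140, derange the rest: !3 = Σ_{j=0}^{3} (-1)^j·3!/j! = 6 - 6 + 3 - 1 = 2. Product = 1140 × 2 = 2280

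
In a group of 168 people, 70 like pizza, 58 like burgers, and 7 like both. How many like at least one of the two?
|A∪B| = |A| + |B| - |A∩B| = 70 + 58 - 7 = 121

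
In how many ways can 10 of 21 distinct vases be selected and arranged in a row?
P(21,10) = 21!/(21-10)! = 1279935820800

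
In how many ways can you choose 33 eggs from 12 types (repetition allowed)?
C(33+12-1, 12-1) = C(44, 11) = 7669339132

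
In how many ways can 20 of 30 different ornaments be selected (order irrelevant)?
C(30,20) = 30!/(20!×10!) = 30045015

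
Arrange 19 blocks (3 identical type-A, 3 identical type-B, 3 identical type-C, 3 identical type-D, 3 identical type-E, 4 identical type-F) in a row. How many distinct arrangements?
19! / (3! × 3! × 3! × 3! × 3! × 4!) = 651819168000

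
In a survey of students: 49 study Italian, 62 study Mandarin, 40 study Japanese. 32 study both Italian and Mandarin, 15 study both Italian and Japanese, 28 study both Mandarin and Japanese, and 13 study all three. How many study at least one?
|A∪B∪C| = 49+62+40-32-15-28+13 = 89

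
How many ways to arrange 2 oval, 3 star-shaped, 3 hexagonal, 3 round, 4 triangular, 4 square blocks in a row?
19! / (2! × 3! × 3! × 3! × 4! × 4!) = 488864376000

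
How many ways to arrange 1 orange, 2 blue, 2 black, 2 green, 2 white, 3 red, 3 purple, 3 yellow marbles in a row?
18! / (1! × 2! × 2! × 2! × 2! × 3! × 3! × 3!) = 1852538688000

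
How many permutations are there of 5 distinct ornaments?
5! = 120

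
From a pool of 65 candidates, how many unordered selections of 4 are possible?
C(65,4) = 65!/(4!×61!) = 677040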